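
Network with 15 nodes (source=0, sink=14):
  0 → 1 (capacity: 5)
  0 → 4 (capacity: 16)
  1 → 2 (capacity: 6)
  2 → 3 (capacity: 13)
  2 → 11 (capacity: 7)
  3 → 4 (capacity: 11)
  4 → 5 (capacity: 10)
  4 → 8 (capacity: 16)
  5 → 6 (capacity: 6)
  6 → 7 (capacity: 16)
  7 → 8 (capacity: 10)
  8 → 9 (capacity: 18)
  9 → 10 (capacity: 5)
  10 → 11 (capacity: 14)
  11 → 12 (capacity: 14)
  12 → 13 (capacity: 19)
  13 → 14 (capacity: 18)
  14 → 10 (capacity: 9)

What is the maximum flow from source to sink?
Maximum flow = 10

Max flow: 10

Flow assignment:
  0 → 1: 5/5
  0 → 4: 5/16
  1 → 2: 5/6
  2 → 11: 5/7
  4 → 8: 5/16
  8 → 9: 5/18
  9 → 10: 5/5
  10 → 11: 5/14
  11 → 12: 10/14
  12 → 13: 10/19
  13 → 14: 10/18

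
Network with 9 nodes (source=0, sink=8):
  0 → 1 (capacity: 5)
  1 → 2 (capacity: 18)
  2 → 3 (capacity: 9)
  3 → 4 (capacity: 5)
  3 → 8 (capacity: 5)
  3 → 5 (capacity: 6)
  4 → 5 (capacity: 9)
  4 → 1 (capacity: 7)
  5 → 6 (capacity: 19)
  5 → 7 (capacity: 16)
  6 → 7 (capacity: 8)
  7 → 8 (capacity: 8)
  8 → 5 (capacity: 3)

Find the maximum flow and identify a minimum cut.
Max flow = 5, Min cut edges: (0,1)

Maximum flow: 5
Minimum cut: (0,1)
Partition: S = [0], T = [1, 2, 3, 4, 5, 6, 7, 8]

Max-flow min-cut theorem verified: both equal 5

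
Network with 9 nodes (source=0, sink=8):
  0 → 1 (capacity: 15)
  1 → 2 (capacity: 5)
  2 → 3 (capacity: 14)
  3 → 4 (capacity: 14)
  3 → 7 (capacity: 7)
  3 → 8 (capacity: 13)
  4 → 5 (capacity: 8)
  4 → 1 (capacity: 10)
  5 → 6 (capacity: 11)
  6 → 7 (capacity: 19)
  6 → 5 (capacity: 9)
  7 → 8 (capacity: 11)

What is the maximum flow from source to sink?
Maximum flow = 5

Max flow: 5

Flow assignment:
  0 → 1: 5/15
  1 → 2: 5/5
  2 → 3: 5/14
  3 → 8: 5/13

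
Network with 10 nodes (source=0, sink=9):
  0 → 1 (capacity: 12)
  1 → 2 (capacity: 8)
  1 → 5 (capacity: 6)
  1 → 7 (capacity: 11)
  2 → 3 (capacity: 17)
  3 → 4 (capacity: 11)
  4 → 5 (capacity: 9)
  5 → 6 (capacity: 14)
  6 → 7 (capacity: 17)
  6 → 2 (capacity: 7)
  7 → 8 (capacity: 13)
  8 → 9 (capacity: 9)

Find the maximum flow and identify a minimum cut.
Max flow = 9, Min cut edges: (8,9)

Maximum flow: 9
Minimum cut: (8,9)
Partition: S = [0, 1, 2, 3, 4, 5, 6, 7, 8], T = [9]

Max-flow min-cut theorem verified: both equal 9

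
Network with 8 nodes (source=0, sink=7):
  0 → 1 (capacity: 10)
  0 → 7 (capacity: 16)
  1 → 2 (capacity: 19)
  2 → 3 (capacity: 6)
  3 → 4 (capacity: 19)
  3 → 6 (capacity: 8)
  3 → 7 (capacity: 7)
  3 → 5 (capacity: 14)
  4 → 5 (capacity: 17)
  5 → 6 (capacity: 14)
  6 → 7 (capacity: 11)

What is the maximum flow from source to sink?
Maximum flow = 22

Max flow: 22

Flow assignment:
  0 → 1: 6/10
  0 → 7: 16/16
  1 → 2: 6/19
  2 → 3: 6/6
  3 → 7: 6/7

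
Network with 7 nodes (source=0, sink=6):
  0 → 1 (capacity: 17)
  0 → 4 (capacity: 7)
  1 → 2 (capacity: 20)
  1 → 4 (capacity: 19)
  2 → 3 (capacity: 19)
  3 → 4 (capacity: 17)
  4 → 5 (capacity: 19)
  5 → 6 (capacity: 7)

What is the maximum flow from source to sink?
Maximum flow = 7

Max flow: 7

Flow assignment:
  0 → 1: 7/17
  1 → 4: 7/19
  4 → 5: 7/19
  5 → 6: 7/7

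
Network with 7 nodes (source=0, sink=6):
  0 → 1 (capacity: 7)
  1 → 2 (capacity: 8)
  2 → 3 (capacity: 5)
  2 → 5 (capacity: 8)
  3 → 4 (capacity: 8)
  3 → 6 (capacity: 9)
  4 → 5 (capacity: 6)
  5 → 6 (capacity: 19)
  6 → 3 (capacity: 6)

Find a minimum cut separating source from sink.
Min cut value = 7, edges: (0,1)

Min cut value: 7
Partition: S = [0], T = [1, 2, 3, 4, 5, 6]
Cut edges: (0,1)

By max-flow min-cut theorem, max flow = min cut = 7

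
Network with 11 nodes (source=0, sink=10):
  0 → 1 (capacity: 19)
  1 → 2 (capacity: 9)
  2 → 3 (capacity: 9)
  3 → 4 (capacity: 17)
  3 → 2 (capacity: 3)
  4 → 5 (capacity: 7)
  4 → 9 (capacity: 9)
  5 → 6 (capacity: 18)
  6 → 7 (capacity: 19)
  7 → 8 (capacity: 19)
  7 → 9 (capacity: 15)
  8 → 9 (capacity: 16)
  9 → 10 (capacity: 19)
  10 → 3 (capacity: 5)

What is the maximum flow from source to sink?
Maximum flow = 9

Max flow: 9

Flow assignment:
  0 → 1: 9/19
  1 → 2: 9/9
  2 → 3: 9/9
  3 → 4: 9/17
  4 → 9: 9/9
  9 → 10: 9/19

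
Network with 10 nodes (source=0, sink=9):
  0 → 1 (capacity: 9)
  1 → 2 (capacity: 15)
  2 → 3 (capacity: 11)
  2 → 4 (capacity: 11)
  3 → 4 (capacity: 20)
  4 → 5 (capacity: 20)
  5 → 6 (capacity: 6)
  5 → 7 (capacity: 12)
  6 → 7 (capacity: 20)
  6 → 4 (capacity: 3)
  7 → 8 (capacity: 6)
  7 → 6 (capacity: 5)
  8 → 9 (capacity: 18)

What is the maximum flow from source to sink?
Maximum flow = 6

Max flow: 6

Flow assignment:
  0 → 1: 6/9
  1 → 2: 6/15
  2 → 4: 6/11
  4 → 5: 6/20
  5 → 7: 6/12
  7 → 8: 6/6
  8 → 9: 6/18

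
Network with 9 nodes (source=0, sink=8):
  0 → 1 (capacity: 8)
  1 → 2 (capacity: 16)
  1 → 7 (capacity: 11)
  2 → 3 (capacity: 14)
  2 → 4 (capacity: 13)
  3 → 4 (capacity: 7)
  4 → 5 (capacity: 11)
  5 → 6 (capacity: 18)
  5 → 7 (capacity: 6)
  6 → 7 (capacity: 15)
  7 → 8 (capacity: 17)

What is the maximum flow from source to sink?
Maximum flow = 8

Max flow: 8

Flow assignment:
  0 → 1: 8/8
  1 → 7: 8/11
  7 → 8: 8/17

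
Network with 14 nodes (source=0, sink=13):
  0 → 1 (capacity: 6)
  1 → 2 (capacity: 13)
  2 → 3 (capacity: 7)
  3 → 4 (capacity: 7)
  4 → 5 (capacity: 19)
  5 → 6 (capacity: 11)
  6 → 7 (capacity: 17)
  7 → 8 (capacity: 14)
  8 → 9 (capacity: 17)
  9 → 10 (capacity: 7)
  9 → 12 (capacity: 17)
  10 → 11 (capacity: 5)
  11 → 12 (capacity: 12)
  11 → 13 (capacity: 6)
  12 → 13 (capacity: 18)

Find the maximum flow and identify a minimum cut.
Max flow = 6, Min cut edges: (0,1)

Maximum flow: 6
Minimum cut: (0,1)
Partition: S = [0], T = [1, 2, 3, 4, 5, 6, 7, 8, 9, 10, 11, 12, 13]

Max-flow min-cut theorem verified: both equal 6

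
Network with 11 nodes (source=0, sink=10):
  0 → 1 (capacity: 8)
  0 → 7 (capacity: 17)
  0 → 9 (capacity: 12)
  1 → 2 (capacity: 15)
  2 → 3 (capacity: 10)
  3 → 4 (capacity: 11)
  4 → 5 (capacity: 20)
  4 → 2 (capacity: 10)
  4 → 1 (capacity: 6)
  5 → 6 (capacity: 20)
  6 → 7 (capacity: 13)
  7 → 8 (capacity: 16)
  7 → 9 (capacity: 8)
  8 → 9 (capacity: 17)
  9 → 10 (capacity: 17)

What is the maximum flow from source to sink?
Maximum flow = 17

Max flow: 17

Flow assignment:
  0 → 1: 8/8
  0 → 7: 9/17
  1 → 2: 8/15
  2 → 3: 8/10
  3 → 4: 8/11
  4 → 5: 8/20
  5 → 6: 8/20
  6 → 7: 8/13
  7 → 8: 16/16
  7 → 9: 1/8
  8 → 9: 16/17
  9 → 10: 17/17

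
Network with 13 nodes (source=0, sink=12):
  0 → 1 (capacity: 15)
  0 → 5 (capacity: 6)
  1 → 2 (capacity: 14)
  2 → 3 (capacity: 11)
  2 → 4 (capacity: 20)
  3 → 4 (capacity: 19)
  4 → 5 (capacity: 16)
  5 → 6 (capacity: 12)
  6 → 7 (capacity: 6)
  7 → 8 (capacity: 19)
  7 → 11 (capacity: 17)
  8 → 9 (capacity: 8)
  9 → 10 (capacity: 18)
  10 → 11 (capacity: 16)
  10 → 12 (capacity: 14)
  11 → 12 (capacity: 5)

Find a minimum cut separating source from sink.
Min cut value = 6, edges: (6,7)

Min cut value: 6
Partition: S = [0, 1, 2, 3, 4, 5, 6], T = [7, 8, 9, 10, 11, 12]
Cut edges: (6,7)

By max-flow min-cut theorem, max flow = min cut = 6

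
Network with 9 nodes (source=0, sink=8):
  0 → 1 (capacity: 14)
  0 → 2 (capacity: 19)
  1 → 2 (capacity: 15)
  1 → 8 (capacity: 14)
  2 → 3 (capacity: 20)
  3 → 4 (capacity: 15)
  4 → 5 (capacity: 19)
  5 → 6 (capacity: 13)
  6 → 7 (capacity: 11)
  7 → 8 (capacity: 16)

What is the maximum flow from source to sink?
Maximum flow = 25

Max flow: 25

Flow assignment:
  0 → 1: 14/14
  0 → 2: 11/19
  1 → 8: 14/14
  2 → 3: 11/20
  3 → 4: 11/15
  4 → 5: 11/19
  5 → 6: 11/13
  6 → 7: 11/11
  7 → 8: 11/16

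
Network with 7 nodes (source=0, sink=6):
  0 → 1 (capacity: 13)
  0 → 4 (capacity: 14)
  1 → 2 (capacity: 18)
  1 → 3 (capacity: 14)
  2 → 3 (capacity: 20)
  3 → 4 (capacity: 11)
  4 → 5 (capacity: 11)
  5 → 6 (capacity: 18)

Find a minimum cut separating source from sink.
Min cut value = 11, edges: (4,5)

Min cut value: 11
Partition: S = [0, 1, 2, 3, 4], T = [5, 6]
Cut edges: (4,5)

By max-flow min-cut theorem, max flow = min cut = 11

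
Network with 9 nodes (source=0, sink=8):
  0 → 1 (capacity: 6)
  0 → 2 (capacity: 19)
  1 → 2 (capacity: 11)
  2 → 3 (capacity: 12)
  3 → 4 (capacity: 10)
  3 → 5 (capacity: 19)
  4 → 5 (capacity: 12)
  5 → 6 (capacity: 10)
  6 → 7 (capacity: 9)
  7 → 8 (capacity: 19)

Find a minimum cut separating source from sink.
Min cut value = 9, edges: (6,7)

Min cut value: 9
Partition: S = [0, 1, 2, 3, 4, 5, 6], T = [7, 8]
Cut edges: (6,7)

By max-flow min-cut theorem, max flow = min cut = 9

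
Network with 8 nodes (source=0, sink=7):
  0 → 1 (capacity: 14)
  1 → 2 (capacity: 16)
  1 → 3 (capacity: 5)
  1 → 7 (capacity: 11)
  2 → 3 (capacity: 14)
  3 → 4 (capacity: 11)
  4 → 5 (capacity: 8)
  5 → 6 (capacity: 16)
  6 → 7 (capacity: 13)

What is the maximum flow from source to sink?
Maximum flow = 14

Max flow: 14

Flow assignment:
  0 → 1: 14/14
  1 → 3: 3/5
  1 → 7: 11/11
  3 → 4: 3/11
  4 → 5: 3/8
  5 → 6: 3/16
  6 → 7: 3/13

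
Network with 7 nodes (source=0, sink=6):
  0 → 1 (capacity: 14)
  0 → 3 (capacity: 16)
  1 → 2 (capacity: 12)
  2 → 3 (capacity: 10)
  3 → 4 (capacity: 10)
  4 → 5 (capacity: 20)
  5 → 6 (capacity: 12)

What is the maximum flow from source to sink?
Maximum flow = 10

Max flow: 10

Flow assignment:
  0 → 1: 10/14
  1 → 2: 10/12
  2 → 3: 10/10
  3 → 4: 10/10
  4 → 5: 10/20
  5 → 6: 10/12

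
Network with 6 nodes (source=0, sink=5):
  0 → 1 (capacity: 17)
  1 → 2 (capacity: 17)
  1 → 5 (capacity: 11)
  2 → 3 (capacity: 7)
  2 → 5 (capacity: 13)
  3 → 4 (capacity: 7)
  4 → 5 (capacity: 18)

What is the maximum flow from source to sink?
Maximum flow = 17

Max flow: 17

Flow assignment:
  0 → 1: 17/17
  1 → 2: 6/17
  1 → 5: 11/11
  2 → 5: 6/13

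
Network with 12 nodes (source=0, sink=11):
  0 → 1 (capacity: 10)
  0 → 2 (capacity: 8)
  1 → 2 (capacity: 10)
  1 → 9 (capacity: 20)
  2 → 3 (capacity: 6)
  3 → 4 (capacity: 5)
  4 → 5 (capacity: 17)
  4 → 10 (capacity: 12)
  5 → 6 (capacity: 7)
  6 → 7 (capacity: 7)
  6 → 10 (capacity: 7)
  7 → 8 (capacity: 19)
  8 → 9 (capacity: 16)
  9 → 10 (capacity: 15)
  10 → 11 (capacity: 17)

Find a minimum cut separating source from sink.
Min cut value = 15, edges: (0,1), (3,4)

Min cut value: 15
Partition: S = [0, 2, 3], T = [1, 4, 5, 6, 7, 8, 9, 10, 11]
Cut edges: (0,1), (3,4)

By max-flow min-cut theorem, max flow = min cut = 15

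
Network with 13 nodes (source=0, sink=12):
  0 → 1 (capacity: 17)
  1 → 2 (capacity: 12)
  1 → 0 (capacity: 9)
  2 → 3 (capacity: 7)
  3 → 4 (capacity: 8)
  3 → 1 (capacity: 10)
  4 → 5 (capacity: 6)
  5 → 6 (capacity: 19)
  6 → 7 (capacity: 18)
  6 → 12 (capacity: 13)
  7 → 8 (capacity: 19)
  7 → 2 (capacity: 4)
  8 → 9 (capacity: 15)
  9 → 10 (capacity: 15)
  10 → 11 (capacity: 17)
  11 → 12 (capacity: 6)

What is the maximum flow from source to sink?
Maximum flow = 6

Max flow: 6

Flow assignment:
  0 → 1: 6/17
  1 → 2: 7/12
  2 → 3: 7/7
  3 → 4: 6/8
  3 → 1: 1/10
  4 → 5: 6/6
  5 → 6: 6/19
  6 → 12: 6/13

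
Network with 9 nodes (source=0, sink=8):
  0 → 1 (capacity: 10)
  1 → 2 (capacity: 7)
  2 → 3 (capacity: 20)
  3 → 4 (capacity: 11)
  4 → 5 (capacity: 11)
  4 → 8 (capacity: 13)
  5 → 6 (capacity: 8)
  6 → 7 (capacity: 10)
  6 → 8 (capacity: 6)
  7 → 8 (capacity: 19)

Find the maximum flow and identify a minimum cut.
Max flow = 7, Min cut edges: (1,2)

Maximum flow: 7
Minimum cut: (1,2)
Partition: S = [0, 1], T = [2, 3, 4, 5, 6, 7, 8]

Max-flow min-cut theorem verified: both equal 7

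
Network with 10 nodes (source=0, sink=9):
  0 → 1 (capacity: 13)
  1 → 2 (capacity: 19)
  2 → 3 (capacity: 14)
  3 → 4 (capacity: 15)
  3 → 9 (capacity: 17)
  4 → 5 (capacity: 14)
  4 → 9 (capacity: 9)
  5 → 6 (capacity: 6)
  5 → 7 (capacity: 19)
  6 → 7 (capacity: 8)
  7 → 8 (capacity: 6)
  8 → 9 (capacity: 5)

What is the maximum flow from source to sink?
Maximum flow = 13

Max flow: 13

Flow assignment:
  0 → 1: 13/13
  1 → 2: 13/19
  2 → 3: 13/14
  3 → 9: 13/17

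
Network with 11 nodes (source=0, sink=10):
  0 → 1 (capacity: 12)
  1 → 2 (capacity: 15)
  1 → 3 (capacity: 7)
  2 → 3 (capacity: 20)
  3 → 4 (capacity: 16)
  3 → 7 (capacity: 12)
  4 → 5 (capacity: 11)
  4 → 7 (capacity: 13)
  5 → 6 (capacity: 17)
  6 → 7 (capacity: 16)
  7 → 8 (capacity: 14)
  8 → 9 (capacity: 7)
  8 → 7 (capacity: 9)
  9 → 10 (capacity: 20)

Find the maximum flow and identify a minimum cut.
Max flow = 7, Min cut edges: (8,9)

Maximum flow: 7
Minimum cut: (8,9)
Partition: S = [0, 1, 2, 3, 4, 5, 6, 7, 8], T = [9, 10]

Max-flow min-cut theorem verified: both equal 7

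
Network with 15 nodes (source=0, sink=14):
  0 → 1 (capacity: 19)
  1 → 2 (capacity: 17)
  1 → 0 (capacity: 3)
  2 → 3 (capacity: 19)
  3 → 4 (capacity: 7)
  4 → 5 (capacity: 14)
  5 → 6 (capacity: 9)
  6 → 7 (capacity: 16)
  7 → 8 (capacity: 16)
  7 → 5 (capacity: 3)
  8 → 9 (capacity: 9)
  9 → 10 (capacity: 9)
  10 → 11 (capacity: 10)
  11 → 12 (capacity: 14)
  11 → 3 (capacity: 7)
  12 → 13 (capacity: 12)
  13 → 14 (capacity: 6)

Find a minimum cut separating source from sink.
Min cut value = 6, edges: (13,14)

Min cut value: 6
Partition: S = [0, 1, 2, 3, 4, 5, 6, 7, 8, 9, 10, 11, 12, 13], T = [14]
Cut edges: (13,14)

By max-flow min-cut theorem, max flow = min cut = 6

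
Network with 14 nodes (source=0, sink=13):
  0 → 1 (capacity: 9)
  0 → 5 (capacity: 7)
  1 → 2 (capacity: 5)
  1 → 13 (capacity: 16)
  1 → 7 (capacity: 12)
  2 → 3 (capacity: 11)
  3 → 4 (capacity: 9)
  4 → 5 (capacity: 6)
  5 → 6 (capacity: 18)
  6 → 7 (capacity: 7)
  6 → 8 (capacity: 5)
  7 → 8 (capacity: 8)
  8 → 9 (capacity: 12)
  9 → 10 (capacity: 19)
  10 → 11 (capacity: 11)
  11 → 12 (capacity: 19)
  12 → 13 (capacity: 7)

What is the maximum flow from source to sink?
Maximum flow = 16

Max flow: 16

Flow assignment:
  0 → 1: 9/9
  0 → 5: 7/7
  1 → 13: 9/16
  5 → 6: 7/18
  6 → 7: 2/7
  6 → 8: 5/5
  7 → 8: 2/8
  8 → 9: 7/12
  9 → 10: 7/19
  10 → 11: 7/11
  11 → 12: 7/19
  12 → 13: 7/7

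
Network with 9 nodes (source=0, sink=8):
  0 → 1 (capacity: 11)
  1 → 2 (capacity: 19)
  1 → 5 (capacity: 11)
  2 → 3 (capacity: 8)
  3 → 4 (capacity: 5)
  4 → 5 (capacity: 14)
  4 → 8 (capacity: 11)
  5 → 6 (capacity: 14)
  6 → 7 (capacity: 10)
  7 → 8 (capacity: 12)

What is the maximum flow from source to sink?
Maximum flow = 11

Max flow: 11

Flow assignment:
  0 → 1: 11/11
  1 → 2: 5/19
  1 → 5: 6/11
  2 → 3: 5/8
  3 → 4: 5/5
  4 → 8: 5/11
  5 → 6: 6/14
  6 → 7: 6/10
  7 → 8: 6/12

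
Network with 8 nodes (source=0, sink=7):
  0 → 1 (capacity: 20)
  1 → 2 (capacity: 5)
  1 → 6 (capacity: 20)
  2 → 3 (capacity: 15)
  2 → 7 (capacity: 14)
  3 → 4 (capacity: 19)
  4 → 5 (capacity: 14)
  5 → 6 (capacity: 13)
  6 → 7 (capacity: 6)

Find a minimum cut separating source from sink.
Min cut value = 11, edges: (1,2), (6,7)

Min cut value: 11
Partition: S = [0, 1, 3, 4, 5, 6], T = [2, 7]
Cut edges: (1,2), (6,7)

By max-flow min-cut theorem, max flow = min cut = 11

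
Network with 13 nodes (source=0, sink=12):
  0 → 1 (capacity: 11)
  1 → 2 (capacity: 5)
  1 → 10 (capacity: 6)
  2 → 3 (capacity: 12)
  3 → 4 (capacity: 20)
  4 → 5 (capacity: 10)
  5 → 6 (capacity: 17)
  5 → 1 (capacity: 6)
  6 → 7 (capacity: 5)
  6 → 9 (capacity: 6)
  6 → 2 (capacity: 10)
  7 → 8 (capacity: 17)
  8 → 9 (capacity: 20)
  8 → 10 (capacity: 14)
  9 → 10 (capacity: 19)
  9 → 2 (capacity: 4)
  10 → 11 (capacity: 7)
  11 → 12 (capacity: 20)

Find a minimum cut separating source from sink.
Min cut value = 7, edges: (10,11)

Min cut value: 7
Partition: S = [0, 1, 2, 3, 4, 5, 6, 7, 8, 9, 10], T = [11, 12]
Cut edges: (10,11)

By max-flow min-cut theorem, max flow = min cut = 7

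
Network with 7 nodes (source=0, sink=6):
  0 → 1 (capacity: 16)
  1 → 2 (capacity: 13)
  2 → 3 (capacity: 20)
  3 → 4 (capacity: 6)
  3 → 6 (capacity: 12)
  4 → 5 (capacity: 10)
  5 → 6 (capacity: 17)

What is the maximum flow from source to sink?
Maximum flow = 13

Max flow: 13

Flow assignment:
  0 → 1: 13/16
  1 → 2: 13/13
  2 → 3: 13/20
  3 → 4: 1/6
  3 → 6: 12/12
  4 → 5: 1/10
  5 → 6: 1/17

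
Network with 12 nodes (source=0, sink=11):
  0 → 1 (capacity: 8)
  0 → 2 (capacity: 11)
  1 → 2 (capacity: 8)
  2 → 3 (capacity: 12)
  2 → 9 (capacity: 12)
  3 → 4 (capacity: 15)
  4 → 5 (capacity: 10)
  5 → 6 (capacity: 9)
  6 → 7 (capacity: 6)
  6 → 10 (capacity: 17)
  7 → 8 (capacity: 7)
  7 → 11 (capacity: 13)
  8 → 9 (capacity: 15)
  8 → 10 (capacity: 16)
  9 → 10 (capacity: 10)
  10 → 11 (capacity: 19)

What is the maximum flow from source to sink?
Maximum flow = 19

Max flow: 19

Flow assignment:
  0 → 1: 8/8
  0 → 2: 11/11
  1 → 2: 8/8
  2 → 3: 9/12
  2 → 9: 10/12
  3 → 4: 9/15
  4 → 5: 9/10
  5 → 6: 9/9
  6 → 7: 6/6
  6 → 10: 3/17
  7 → 11: 6/13
  9 → 10: 10/10
  10 → 11: 13/19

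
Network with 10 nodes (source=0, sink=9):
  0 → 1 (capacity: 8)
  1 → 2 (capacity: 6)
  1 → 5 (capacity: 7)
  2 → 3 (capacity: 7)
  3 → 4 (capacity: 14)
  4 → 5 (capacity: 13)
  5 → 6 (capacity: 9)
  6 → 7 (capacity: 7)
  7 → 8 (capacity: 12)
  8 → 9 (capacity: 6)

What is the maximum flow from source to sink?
Maximum flow = 6

Max flow: 6

Flow assignment:
  0 → 1: 6/8
  1 → 2: 1/6
  1 → 5: 5/7
  2 → 3: 1/7
  3 → 4: 1/14
  4 → 5: 1/13
  5 → 6: 6/9
  6 → 7: 6/7
  7 → 8: 6/12
  8 → 9: 6/6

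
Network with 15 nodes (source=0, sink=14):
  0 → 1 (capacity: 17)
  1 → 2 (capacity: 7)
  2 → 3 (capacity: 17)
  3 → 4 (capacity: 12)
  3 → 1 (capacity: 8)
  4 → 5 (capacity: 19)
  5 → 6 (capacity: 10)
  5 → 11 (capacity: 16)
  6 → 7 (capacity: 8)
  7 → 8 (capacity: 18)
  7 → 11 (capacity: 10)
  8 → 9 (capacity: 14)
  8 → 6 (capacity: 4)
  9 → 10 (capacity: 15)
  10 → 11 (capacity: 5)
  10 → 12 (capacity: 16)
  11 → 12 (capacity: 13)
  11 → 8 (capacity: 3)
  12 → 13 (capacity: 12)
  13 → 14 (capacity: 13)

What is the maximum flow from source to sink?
Maximum flow = 7

Max flow: 7

Flow assignment:
  0 → 1: 7/17
  1 → 2: 7/7
  2 → 3: 7/17
  3 → 4: 7/12
  4 → 5: 7/19
  5 → 11: 7/16
  11 → 12: 7/13
  12 → 13: 7/12
  13 → 14: 7/13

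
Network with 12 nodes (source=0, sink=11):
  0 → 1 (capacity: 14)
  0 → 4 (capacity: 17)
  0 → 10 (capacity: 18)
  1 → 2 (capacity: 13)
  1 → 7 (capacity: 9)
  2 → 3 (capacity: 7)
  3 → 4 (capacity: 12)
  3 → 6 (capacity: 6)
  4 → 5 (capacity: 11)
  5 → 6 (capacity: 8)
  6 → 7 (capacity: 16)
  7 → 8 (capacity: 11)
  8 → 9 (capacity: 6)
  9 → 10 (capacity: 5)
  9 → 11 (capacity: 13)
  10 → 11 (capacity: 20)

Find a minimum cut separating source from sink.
Min cut value = 24, edges: (0,10), (8,9)

Min cut value: 24
Partition: S = [0, 1, 2, 3, 4, 5, 6, 7, 8], T = [9, 10, 11]
Cut edges: (0,10), (8,9)

By max-flow min-cut theorem, max flow = min cut = 24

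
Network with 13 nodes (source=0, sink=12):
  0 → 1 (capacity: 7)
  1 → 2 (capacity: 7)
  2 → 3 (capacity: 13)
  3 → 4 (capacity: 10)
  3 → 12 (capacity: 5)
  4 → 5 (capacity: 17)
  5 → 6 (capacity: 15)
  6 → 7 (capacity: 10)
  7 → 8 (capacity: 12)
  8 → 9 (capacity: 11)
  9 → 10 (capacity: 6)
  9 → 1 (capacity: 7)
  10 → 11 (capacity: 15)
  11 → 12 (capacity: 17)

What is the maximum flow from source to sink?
Maximum flow = 7

Max flow: 7

Flow assignment:
  0 → 1: 7/7
  1 → 2: 7/7
  2 → 3: 7/13
  3 → 4: 2/10
  3 → 12: 5/5
  4 → 5: 2/17
  5 → 6: 2/15
  6 → 7: 2/10
  7 → 8: 2/12
  8 → 9: 2/11
  9 → 10: 2/6
  10 → 11: 2/15
  11 → 12: 2/17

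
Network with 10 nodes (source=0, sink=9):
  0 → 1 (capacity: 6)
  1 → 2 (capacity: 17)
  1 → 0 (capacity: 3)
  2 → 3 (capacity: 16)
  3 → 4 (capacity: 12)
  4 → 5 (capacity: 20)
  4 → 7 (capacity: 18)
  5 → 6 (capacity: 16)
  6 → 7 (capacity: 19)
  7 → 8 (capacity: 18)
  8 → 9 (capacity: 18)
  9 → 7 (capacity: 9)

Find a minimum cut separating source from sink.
Min cut value = 6, edges: (0,1)

Min cut value: 6
Partition: S = [0], T = [1, 2, 3, 4, 5, 6, 7, 8, 9]
Cut edges: (0,1)

By max-flow min-cut theorem, max flow = min cut = 6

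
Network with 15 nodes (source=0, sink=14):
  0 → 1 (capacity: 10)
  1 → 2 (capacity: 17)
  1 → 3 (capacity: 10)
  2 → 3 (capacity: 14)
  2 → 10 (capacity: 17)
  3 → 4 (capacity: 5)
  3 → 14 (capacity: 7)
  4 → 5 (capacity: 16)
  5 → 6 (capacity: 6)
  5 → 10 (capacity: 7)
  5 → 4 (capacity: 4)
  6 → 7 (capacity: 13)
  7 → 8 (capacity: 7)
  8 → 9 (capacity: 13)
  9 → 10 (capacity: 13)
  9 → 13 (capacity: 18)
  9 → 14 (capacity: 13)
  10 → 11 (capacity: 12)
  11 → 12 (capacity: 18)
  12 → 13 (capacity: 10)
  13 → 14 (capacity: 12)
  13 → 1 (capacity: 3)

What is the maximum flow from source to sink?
Maximum flow = 10

Max flow: 10

Flow assignment:
  0 → 1: 10/10
  1 → 2: 3/17
  1 → 3: 7/10
  2 → 10: 3/17
  3 → 14: 7/7
  10 → 11: 3/12
  11 → 12: 3/18
  12 → 13: 3/10
  13 → 14: 3/12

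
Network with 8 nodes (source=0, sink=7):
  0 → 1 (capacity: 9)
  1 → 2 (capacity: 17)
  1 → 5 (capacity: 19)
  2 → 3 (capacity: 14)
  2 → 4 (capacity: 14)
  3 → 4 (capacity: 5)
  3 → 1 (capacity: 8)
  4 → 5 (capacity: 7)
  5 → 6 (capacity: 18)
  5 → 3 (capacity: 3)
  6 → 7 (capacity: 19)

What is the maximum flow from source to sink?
Maximum flow = 9

Max flow: 9

Flow assignment:
  0 → 1: 9/9
  1 → 5: 9/19
  5 → 6: 9/18
  6 → 7: 9/19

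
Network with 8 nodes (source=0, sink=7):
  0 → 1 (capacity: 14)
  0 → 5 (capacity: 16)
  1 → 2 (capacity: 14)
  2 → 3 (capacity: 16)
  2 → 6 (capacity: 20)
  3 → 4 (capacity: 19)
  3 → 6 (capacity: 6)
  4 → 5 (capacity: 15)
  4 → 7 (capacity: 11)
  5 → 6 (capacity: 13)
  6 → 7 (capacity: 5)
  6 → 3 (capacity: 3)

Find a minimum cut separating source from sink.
Min cut value = 16, edges: (4,7), (6,7)

Min cut value: 16
Partition: S = [0, 1, 2, 3, 4, 5, 6], T = [7]
Cut edges: (4,7), (6,7)

By max-flow min-cut theorem, max flow = min cut = 16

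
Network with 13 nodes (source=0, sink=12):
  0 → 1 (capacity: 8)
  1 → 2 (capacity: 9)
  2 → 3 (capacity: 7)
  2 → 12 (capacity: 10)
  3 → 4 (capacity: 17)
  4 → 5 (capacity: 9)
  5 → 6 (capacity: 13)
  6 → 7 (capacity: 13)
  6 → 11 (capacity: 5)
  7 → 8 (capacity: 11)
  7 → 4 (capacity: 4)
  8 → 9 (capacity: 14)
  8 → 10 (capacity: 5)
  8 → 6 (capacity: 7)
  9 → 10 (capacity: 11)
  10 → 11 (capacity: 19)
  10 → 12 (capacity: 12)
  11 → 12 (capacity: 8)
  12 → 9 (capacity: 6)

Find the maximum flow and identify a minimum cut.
Max flow = 8, Min cut edges: (0,1)

Maximum flow: 8
Minimum cut: (0,1)
Partition: S = [0], T = [1, 2, 3, 4, 5, 6, 7, 8, 9, 10, 11, 12]

Max-flow min-cut theorem verified: both equal 8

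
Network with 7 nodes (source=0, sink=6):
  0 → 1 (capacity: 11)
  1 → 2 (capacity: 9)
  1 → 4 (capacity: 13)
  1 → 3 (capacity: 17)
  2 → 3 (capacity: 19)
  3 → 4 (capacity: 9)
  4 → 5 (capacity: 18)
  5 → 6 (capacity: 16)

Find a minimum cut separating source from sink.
Min cut value = 11, edges: (0,1)

Min cut value: 11
Partition: S = [0], T = [1, 2, 3, 4, 5, 6]
Cut edges: (0,1)

By max-flow min-cut theorem, max flow = min cut = 11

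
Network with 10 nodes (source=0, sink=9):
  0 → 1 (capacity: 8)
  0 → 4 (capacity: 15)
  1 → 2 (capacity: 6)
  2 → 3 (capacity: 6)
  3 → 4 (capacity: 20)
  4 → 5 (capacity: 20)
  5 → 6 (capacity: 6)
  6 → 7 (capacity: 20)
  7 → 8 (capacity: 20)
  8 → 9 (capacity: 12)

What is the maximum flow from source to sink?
Maximum flow = 6

Max flow: 6

Flow assignment:
  0 → 1: 6/8
  1 → 2: 6/6
  2 → 3: 6/6
  3 → 4: 6/20
  4 → 5: 6/20
  5 → 6: 6/6
  6 → 7: 6/20
  7 → 8: 6/20
  8 → 9: 6/12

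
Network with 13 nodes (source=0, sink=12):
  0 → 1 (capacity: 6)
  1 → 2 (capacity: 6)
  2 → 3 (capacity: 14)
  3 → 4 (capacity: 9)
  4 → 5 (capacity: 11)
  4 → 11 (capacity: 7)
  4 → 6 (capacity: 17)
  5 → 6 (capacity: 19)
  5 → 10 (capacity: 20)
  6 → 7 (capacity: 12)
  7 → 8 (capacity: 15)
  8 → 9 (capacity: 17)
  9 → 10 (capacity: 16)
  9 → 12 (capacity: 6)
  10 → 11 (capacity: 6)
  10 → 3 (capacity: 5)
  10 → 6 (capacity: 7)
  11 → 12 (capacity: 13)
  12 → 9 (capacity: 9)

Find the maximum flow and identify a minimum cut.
Max flow = 6, Min cut edges: (1,2)

Maximum flow: 6
Minimum cut: (1,2)
Partition: S = [0, 1], T = [2, 3, 4, 5, 6, 7, 8, 9, 10, 11, 12]

Max-flow min-cut theorem verified: both equal 6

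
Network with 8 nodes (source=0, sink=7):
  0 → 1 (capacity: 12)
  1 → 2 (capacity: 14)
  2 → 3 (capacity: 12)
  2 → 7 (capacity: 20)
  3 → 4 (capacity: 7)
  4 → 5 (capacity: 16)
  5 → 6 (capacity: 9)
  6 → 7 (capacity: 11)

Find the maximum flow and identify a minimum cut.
Max flow = 12, Min cut edges: (0,1)

Maximum flow: 12
Minimum cut: (0,1)
Partition: S = [0], T = [1, 2, 3, 4, 5, 6, 7]

Max-flow min-cut theorem verified: both equal 12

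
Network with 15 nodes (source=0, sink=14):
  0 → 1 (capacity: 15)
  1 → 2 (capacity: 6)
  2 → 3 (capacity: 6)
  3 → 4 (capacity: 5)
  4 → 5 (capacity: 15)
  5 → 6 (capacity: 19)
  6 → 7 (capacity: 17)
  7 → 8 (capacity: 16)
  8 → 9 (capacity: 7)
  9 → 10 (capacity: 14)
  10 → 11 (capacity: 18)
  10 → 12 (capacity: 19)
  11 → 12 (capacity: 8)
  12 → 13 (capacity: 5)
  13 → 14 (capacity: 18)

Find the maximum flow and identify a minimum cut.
Max flow = 5, Min cut edges: (12,13)

Maximum flow: 5
Minimum cut: (12,13)
Partition: S = [0, 1, 2, 3, 4, 5, 6, 7, 8, 9, 10, 11, 12], T = [13, 14]

Max-flow min-cut theorem verified: both equal 5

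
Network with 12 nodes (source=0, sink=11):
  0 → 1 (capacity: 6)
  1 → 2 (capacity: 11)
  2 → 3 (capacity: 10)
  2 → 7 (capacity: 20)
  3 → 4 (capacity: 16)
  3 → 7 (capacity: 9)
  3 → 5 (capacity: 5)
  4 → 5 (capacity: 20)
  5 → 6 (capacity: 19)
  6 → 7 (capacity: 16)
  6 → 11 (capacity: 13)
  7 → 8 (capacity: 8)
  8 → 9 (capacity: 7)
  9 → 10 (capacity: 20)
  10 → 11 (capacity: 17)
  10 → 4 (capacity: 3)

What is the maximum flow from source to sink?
Maximum flow = 6

Max flow: 6

Flow assignment:
  0 → 1: 6/6
  1 → 2: 6/11
  2 → 3: 6/10
  3 → 4: 1/16
  3 → 5: 5/5
  4 → 5: 1/20
  5 → 6: 6/19
  6 → 11: 6/13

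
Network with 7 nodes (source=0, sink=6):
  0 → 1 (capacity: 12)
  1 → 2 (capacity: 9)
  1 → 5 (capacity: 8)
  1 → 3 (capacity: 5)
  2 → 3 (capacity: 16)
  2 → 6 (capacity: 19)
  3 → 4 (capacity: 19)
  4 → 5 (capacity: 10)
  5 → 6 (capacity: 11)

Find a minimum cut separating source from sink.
Min cut value = 12, edges: (0,1)

Min cut value: 12
Partition: S = [0], T = [1, 2, 3, 4, 5, 6]
Cut edges: (0,1)

By max-flow min-cut theorem, max flow = min cut = 12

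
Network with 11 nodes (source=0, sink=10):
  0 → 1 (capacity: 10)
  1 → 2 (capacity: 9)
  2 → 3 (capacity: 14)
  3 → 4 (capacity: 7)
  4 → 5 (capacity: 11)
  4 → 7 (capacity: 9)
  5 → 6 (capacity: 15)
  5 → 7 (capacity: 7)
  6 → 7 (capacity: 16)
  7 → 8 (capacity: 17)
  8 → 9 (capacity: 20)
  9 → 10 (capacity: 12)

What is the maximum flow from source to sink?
Maximum flow = 7

Max flow: 7

Flow assignment:
  0 → 1: 7/10
  1 → 2: 7/9
  2 → 3: 7/14
  3 → 4: 7/7
  4 → 7: 7/9
  7 → 8: 7/17
  8 → 9: 7/20
  9 → 10: 7/12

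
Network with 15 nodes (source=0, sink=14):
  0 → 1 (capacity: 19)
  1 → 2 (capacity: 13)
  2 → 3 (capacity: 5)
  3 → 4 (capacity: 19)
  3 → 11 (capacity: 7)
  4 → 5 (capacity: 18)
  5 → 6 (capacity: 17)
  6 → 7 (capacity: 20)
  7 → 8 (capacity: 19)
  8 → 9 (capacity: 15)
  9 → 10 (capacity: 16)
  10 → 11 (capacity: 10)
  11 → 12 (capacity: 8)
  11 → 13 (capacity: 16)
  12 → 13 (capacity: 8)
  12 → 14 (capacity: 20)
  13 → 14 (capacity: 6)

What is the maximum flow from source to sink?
Maximum flow = 5

Max flow: 5

Flow assignment:
  0 → 1: 5/19
  1 → 2: 5/13
  2 → 3: 5/5
  3 → 11: 5/7
  11 → 12: 5/8
  12 → 14: 5/20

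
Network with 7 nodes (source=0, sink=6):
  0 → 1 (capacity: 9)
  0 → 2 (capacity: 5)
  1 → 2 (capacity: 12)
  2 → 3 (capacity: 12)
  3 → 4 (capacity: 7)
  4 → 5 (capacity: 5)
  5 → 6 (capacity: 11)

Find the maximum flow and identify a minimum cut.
Max flow = 5, Min cut edges: (4,5)

Maximum flow: 5
Minimum cut: (4,5)
Partition: S = [0, 1, 2, 3, 4], T = [5, 6]

Max-flow min-cut theorem verified: both equal 5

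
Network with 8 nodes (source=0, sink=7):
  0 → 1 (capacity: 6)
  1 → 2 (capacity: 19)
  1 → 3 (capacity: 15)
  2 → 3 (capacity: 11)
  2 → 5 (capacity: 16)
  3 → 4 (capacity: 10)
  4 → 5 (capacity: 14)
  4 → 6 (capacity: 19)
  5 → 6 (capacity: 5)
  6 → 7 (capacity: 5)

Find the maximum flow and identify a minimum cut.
Max flow = 5, Min cut edges: (6,7)

Maximum flow: 5
Minimum cut: (6,7)
Partition: S = [0, 1, 2, 3, 4, 5, 6], T = [7]

Max-flow min-cut theorem verified: both equal 5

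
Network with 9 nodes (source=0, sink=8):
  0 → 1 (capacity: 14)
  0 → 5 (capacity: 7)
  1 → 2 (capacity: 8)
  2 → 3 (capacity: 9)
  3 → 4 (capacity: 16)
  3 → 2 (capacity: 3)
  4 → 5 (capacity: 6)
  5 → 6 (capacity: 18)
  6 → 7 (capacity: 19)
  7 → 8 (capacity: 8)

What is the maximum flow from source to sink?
Maximum flow = 8

Max flow: 8

Flow assignment:
  0 → 1: 6/14
  0 → 5: 2/7
  1 → 2: 6/8
  2 → 3: 6/9
  3 → 4: 6/16
  4 → 5: 6/6
  5 → 6: 8/18
  6 → 7: 8/19
  7 → 8: 8/8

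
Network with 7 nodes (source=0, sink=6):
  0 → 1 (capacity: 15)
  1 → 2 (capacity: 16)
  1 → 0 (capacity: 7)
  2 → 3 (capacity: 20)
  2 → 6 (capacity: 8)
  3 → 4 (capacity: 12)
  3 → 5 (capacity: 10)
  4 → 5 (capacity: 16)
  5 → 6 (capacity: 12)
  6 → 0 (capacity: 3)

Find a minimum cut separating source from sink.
Min cut value = 15, edges: (0,1)

Min cut value: 15
Partition: S = [0], T = [1, 2, 3, 4, 5, 6]
Cut edges: (0,1)

By max-flow min-cut theorem, max flow = min cut = 15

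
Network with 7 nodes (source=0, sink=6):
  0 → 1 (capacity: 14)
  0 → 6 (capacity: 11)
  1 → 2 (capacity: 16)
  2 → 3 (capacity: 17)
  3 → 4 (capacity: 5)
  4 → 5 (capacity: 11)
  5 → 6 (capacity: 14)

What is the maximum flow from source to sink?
Maximum flow = 16

Max flow: 16

Flow assignment:
  0 → 1: 5/14
  0 → 6: 11/11
  1 → 2: 5/16
  2 → 3: 5/17
  3 → 4: 5/5
  4 → 5: 5/11
  5 → 6: 5/14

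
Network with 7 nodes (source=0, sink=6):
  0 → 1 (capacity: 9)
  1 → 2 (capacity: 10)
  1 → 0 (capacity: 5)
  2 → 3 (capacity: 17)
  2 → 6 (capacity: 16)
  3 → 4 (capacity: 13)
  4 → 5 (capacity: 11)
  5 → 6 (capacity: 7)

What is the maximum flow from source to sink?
Maximum flow = 9

Max flow: 9

Flow assignment:
  0 → 1: 9/9
  1 → 2: 9/10
  2 → 6: 9/16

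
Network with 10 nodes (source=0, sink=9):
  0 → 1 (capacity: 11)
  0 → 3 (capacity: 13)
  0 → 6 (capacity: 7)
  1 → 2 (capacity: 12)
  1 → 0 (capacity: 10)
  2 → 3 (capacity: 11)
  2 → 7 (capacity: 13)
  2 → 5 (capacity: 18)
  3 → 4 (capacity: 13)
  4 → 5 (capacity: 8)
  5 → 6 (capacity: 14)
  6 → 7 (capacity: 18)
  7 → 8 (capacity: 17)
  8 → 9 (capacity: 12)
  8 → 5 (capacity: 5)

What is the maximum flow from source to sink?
Maximum flow = 12

Max flow: 12

Flow assignment:
  0 → 1: 2/11
  0 → 3: 8/13
  0 → 6: 2/7
  1 → 2: 2/12
  2 → 7: 2/13
  3 → 4: 8/13
  4 → 5: 8/8
  5 → 6: 8/14
  6 → 7: 10/18
  7 → 8: 12/17
  8 → 9: 12/12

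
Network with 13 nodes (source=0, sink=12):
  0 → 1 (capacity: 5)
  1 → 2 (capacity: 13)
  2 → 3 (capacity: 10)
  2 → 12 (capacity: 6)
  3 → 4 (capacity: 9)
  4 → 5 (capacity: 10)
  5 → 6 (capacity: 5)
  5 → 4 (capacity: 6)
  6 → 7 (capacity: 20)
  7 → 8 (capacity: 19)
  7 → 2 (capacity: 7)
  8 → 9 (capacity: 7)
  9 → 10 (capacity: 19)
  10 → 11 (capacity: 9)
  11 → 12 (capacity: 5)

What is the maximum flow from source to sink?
Maximum flow = 5

Max flow: 5

Flow assignment:
  0 → 1: 5/5
  1 → 2: 5/13
  2 → 12: 5/6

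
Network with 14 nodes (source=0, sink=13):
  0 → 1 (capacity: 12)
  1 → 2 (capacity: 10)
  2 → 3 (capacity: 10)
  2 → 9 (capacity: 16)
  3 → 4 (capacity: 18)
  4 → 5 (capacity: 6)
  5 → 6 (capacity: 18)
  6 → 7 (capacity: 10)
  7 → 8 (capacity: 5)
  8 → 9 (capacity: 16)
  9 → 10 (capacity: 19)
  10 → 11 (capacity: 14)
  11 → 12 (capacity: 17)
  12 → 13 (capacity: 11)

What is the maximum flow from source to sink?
Maximum flow = 10

Max flow: 10

Flow assignment:
  0 → 1: 10/12
  1 → 2: 10/10
  2 → 9: 10/16
  9 → 10: 10/19
  10 → 11: 10/14
  11 → 12: 10/17
  12 → 13: 10/11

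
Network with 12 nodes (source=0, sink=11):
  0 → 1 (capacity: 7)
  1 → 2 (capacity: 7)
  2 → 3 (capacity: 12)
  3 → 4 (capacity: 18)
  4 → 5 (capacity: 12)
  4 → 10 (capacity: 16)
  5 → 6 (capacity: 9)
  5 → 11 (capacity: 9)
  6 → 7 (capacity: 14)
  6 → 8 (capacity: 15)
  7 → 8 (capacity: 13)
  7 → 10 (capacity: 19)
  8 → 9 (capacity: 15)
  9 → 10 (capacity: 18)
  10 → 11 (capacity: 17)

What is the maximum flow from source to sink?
Maximum flow = 7

Max flow: 7

Flow assignment:
  0 → 1: 7/7
  1 → 2: 7/7
  2 → 3: 7/12
  3 → 4: 7/18
  4 → 5: 7/12
  5 → 11: 7/9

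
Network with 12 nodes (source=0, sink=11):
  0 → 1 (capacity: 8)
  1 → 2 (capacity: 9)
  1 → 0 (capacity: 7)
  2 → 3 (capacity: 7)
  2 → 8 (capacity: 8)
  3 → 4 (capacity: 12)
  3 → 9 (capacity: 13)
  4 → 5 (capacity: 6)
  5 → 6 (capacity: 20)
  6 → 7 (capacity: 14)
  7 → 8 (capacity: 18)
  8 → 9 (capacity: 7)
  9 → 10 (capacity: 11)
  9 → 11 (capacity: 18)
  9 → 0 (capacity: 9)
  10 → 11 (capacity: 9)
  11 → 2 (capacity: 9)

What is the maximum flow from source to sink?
Maximum flow = 8

Max flow: 8

Flow assignment:
  0 → 1: 8/8
  1 → 2: 8/9
  2 → 3: 7/7
  2 → 8: 1/8
  3 → 9: 7/13
  8 → 9: 1/7
  9 → 11: 8/18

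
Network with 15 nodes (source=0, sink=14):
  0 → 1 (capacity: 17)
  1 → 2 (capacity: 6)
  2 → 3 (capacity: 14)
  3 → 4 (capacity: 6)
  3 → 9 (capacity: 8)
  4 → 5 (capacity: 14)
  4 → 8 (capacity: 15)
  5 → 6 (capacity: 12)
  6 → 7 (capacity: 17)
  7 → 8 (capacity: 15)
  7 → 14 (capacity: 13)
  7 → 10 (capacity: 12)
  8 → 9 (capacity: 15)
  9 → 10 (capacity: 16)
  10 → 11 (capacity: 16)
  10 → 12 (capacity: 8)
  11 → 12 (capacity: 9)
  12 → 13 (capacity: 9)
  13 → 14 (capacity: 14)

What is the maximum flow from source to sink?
Maximum flow = 6

Max flow: 6

Flow assignment:
  0 → 1: 6/17
  1 → 2: 6/6
  2 → 3: 6/14
  3 → 4: 6/6
  4 → 5: 6/14
  5 → 6: 6/12
  6 → 7: 6/17
  7 → 14: 6/13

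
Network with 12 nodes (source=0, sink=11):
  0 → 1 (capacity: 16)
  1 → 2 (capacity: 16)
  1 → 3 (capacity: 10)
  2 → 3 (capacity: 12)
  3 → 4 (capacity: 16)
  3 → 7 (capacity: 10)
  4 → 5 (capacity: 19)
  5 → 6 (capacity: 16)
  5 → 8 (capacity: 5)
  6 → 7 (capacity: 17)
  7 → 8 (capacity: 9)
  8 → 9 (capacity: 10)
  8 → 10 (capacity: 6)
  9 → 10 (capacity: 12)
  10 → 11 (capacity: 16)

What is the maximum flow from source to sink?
Maximum flow = 14

Max flow: 14

Flow assignment:
  0 → 1: 14/16
  1 → 2: 6/16
  1 → 3: 8/10
  2 → 3: 6/12
  3 → 4: 6/16
  3 → 7: 8/10
  4 → 5: 6/19
  5 → 6: 1/16
  5 → 8: 5/5
  6 → 7: 1/17
  7 → 8: 9/9
  8 → 9: 8/10
  8 → 10: 6/6
  9 → 10: 8/12
  10 → 11: 14/16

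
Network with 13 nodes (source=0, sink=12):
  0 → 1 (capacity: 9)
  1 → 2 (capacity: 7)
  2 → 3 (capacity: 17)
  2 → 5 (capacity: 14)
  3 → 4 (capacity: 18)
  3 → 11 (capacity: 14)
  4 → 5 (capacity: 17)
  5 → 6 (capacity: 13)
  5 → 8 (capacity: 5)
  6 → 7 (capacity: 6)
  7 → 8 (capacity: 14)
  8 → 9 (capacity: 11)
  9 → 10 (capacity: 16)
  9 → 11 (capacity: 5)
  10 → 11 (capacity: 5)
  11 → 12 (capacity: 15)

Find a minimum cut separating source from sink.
Min cut value = 7, edges: (1,2)

Min cut value: 7
Partition: S = [0, 1], T = [2, 3, 4, 5, 6, 7, 8, 9, 10, 11, 12]
Cut edges: (1,2)

By max-flow min-cut theorem, max flow = min cut = 7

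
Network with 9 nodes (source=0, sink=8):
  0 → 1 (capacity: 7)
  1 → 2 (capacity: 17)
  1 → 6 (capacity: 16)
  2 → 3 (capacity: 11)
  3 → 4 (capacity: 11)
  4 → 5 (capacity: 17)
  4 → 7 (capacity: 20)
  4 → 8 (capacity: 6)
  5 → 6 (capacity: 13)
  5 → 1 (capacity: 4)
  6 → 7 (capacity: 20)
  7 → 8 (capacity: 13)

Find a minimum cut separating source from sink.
Min cut value = 7, edges: (0,1)

Min cut value: 7
Partition: S = [0], T = [1, 2, 3, 4, 5, 6, 7, 8]
Cut edges: (0,1)

By max-flow min-cut theorem, max flow = min cut = 7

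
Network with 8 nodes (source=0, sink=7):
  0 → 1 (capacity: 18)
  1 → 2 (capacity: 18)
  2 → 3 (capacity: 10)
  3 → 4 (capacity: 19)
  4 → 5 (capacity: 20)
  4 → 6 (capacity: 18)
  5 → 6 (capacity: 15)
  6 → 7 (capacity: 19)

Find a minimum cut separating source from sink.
Min cut value = 10, edges: (2,3)

Min cut value: 10
Partition: S = [0, 1, 2], T = [3, 4, 5, 6, 7]
Cut edges: (2,3)

By max-flow min-cut theorem, max flow = min cut = 10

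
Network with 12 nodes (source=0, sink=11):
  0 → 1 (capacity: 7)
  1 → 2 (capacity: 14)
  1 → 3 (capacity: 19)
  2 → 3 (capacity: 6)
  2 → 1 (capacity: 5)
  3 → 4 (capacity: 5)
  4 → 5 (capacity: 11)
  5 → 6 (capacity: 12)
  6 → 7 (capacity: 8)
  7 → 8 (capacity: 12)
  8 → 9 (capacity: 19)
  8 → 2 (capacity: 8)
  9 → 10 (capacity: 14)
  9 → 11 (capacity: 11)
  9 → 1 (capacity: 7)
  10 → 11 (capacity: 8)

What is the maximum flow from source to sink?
Maximum flow = 5

Max flow: 5

Flow assignment:
  0 → 1: 5/7
  1 → 3: 5/19
  3 → 4: 5/5
  4 → 5: 5/11
  5 → 6: 5/12
  6 → 7: 5/8
  7 → 8: 5/12
  8 → 9: 5/19
  9 → 11: 5/11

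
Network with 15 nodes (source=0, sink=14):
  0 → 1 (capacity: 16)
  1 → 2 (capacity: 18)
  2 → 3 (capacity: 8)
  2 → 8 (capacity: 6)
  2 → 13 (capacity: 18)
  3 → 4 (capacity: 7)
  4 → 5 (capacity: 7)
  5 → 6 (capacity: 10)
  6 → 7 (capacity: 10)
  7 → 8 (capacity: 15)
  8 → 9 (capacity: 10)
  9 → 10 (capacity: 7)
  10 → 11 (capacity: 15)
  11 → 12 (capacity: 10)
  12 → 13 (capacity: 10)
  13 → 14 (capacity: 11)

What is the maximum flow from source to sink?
Maximum flow = 11

Max flow: 11

Flow assignment:
  0 → 1: 11/16
  1 → 2: 11/18
  2 → 13: 11/18
  13 → 14: 11/11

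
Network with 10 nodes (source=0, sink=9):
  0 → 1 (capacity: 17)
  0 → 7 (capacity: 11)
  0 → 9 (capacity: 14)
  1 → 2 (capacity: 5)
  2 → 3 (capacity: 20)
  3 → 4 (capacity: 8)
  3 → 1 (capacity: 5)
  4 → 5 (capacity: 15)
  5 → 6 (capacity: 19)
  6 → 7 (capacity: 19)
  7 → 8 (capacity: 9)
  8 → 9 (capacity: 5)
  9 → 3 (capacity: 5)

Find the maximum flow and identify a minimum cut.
Max flow = 19, Min cut edges: (0,9), (8,9)

Maximum flow: 19
Minimum cut: (0,9), (8,9)
Partition: S = [0, 1, 2, 3, 4, 5, 6, 7, 8], T = [9]

Max-flow min-cut theorem verified: both equal 19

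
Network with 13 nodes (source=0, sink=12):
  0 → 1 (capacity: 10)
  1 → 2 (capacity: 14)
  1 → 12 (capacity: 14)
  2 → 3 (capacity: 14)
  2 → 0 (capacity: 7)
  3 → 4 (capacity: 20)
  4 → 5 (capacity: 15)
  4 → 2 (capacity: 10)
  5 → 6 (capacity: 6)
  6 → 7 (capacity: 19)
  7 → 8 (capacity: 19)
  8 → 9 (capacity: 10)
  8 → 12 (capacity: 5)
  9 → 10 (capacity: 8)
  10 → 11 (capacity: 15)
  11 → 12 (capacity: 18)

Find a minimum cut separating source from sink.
Min cut value = 10, edges: (0,1)

Min cut value: 10
Partition: S = [0], T = [1, 2, 3, 4, 5, 6, 7, 8, 9, 10, 11, 12]
Cut edges: (0,1)

By max-flow min-cut theorem, max flow = min cut = 10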